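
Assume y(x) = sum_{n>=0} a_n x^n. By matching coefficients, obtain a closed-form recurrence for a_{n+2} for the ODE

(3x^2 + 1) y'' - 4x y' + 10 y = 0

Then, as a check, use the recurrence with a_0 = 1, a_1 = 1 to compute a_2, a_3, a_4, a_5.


Substitute y = sum_n a_n x^n.
(1 + 3 x^2) y'' contributes (n+2)(n+1) a_{n+2} + 3 n(n-1) a_n at x^n.
-4 x y'(x) contributes -4 n a_n at x^n.
10 y(x) contributes 10 a_n at x^n.
Matching x^n: (n+2)(n+1) a_{n+2} + (3 n(n-1) - 4 n + 10) a_n = 0.
Thus a_{n+2} = (-3 n(n-1) + 4 n - 10) / ((n+1)(n+2)) * a_n.

Check with a_0 = 1, a_1 = 1 (apply the recurrence for n = 0, 1, 2, 3): a_0 = 1, a_1 = 1, a_2 = -5, a_3 = -1, a_4 = 10/3, a_5 = 4/5.

a_(n+2) = (-3 n(n-1) + 4 n - 10) / ((n+1)(n+2)) * a_n; check: a_0 = 1, a_1 = 1, a_2 = -5, a_3 = -1, a_4 = 10/3, a_5 = 4/5


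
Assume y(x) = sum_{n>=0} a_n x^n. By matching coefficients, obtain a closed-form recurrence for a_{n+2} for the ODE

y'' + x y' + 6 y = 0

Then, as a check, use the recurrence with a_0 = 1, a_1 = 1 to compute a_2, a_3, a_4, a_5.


Substitute y = sum_n a_n x^n.
y''(x) has coefficient (n+2)(n+1) a_{n+2} at x^n;
x y'(x) has coefficient n a_n at x^n (shift);
6 y(x) has coefficient 6 a_n at x^n.
Matching x^n: (n+2)(n+1) a_{n+2} + (n + 6) a_n = 0.
Thus a_{n+2} = (-n - 6) / ((n+1)(n+2)) * a_n.

Check with a_0 = 1, a_1 = 1 (apply the recurrence for n = 0, 1, 2, 3): a_0 = 1, a_1 = 1, a_2 = -3, a_3 = -7/6, a_4 = 2, a_5 = 21/40.

a_(n+2) = (-n - 6) / ((n+1)(n+2)) * a_n; check: a_0 = 1, a_1 = 1, a_2 = -3, a_3 = -7/6, a_4 = 2, a_5 = 21/40


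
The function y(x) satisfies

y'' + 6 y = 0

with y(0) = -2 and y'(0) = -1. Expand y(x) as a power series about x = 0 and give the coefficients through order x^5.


Ansatz: y(x) = sum_{n>=0} a_n x^n, so y'(x) = sum_{n>=1} n a_n x^(n-1) and y''(x) = sum_{n>=2} n(n-1) a_n x^(n-2).
Substitute into P(x) y'' + Q(x) y' + R(x) y = 0 with P(x) = 1, Q(x) = 0, R(x) = 6, and match powers of x.
Initial conditions: a_0 = -2, a_1 = -1.
Setting the coefficient of each power of x to zero and solving order by order (substituting the coefficients already found):
  x^0: 2 a_2 + 6 a_0 = 0  ->  2 a_2 = -6 a_0 = 12  ->  a_2 = 6
  x^1: 6 a_3 + 6 a_1 = 0  ->  6 a_3 = -6 a_1 = 6  ->  a_3 = 1
  x^2: 12 a_4 + 6 a_2 = 0  ->  12 a_4 = -6 a_2 = -36  ->  a_4 = -3
  x^3: 20 a_5 + 6 a_3 = 0  ->  20 a_5 = -6 a_3 = -6  ->  a_5 = -3/10
Truncated series: y(x) = -2 - x + 6 x^2 + x^3 - 3 x^4 - (3/10) x^5 + O(x^6).

a_0 = -2; a_1 = -1; a_2 = 6; a_3 = 1; a_4 = -3; a_5 = -3/10


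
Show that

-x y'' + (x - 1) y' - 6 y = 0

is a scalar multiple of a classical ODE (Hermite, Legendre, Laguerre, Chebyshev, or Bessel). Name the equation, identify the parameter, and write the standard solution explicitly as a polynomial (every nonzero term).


All three coefficients share the factor -1; dividing through by -1 gives  x y'' + (1 - x) y' + 6 y = 0.
This matches the Laguerre equation x y'' + (1 - x) y' + n y = 0 with n = 6; the polynomial solution is L_6(x).
With y = sum_k a_k x^k, matching x^k gives (k+1)k a_{k+1} + (k+1) a_{k+1} - k a_k + n a_k = 0, i.e. (k+1)^2 a_{k+1} = (k - n) a_k = (k - 6) a_k. The right side vanishes at k = 6, so the series terminates at degree 6.
Standard normalization L_n(0) = 1 gives a_0 = 1. Work upward with a_{k+1} = (k - 6) a_k / (k+1)^2:
  a_1 = (0 - 6)(1) / 1^2 = -6/1 = -6
  a_2 = (1 - 6)(-6) / 2^2 = 30/4 = 15/2
  a_3 = (2 - 6)(15/2) / 3^2 = -30/9 = -10/3
  a_4 = (3 - 6)(-10/3) / 4^2 = 10/16 = 5/8
  a_5 = (4 - 6)(5/8) / 5^2 = (-5/4)/25 = -1/20
  a_6 = (5 - 6)(-1/20) / 6^2 = (1/20)/36 = 1/720
Hence L_6(x) = x^6/720 - x^5/20 + 5 x^4/8 - 10 x^3/3 + 15 x^2/2 - 6 x + 1.

L_6(x); series = x^6/720 - x^5/20 + 5 x^4/8 - 10 x^3/3 + 15 x^2/2 - 6 x + 1


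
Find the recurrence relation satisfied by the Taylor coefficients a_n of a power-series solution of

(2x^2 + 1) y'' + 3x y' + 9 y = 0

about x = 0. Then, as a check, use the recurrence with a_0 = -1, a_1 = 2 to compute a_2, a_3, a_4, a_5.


Substitute y = sum_n a_n x^n.
(1 + 2 x^2) y'' contributes (n+2)(n+1) a_{n+2} + 2 n(n-1) a_n at x^n.
3 x y'(x) contributes 3 n a_n at x^n.
9 y(x) contributes 9 a_n at x^n.
Matching x^n: (n+2)(n+1) a_{n+2} + (2 n(n-1) + 3 n + 9) a_n = 0.
Thus a_{n+2} = (-2 n(n-1) - 3 n - 9) / ((n+1)(n+2)) * a_n.

Check with a_0 = -1, a_1 = 2 (apply the recurrence for n = 0, 1, 2, 3): a_0 = -1, a_1 = 2, a_2 = 9/2, a_3 = -4, a_4 = -57/8, a_5 = 6.

a_(n+2) = (-2 n(n-1) - 3 n - 9) / ((n+1)(n+2)) * a_n; check: a_0 = -1, a_1 = 2, a_2 = 9/2, a_3 = -4, a_4 = -57/8, a_5 = 6


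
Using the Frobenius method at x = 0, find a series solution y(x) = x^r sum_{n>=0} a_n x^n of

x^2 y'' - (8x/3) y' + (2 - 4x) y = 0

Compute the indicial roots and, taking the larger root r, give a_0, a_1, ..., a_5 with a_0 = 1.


Write in Frobenius form y'' + (p(x)/x) y' + (q(x)/x^2) y = 0:
  p(x) = -8/3,  q(x) = 2 - 4x.
Indicial equation: r(r-1) + (-8/3) r + (2) = 0 -> roots r_1 = 3, r_2 = 2/3.
Take r = r_1 = 3. Let y(x) = x^r sum_{n>=0} a_n x^n with a_0 = 1.
Substitute y = x^r sum a_n x^n and match x^{r+n}. The recurrence is
  D(n) a_n - 4 a_{n-1} = 0,  where D(n) = (r+n)(r+n-1) + (-8/3)(r+n) + (2).
  a_n = 4 / D(n) * a_{n-1}.
Since the indicial polynomial factors as (r - r_1)(r - r_2), D(n) = (r_1 + n - r_1)(r_1 + n - r_2) = n(n + 7/3).
Evaluating step by step (a_0 = 1):
  n = 1: D(1) = 1(1 + 7/3) = 10/3; numerator = 4(1) = 4; a_1 = (4)/(10/3) = 6/5
  n = 2: D(2) = 2(2 + 7/3) = 26/3; numerator = 4(6/5) = 24/5; a_2 = (24/5)/(26/3) = 36/65
  n = 3: D(3) = 3(3 + 7/3) = 16; numerator = 4(36/65) = 144/65; a_3 = (144/65)/(16) = 9/65
  n = 4: D(4) = 4(4 + 7/3) = 76/3; numerator = 4(9/65) = 36/65; a_4 = (36/65)/(76/3) = 27/1235
  n = 5: D(5) = 5(5 + 7/3) = 110/3; numerator = 4(27/1235) = 108/1235; a_5 = (108/1235)/(110/3) = 162/67925

r = 3; a_0 = 1; a_1 = 6/5; a_2 = 36/65; a_3 = 9/65; a_4 = 27/1235; a_5 = 162/67925


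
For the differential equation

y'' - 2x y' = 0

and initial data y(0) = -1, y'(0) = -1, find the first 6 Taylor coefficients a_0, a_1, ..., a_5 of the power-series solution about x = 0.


Ansatz: y(x) = sum_{n>=0} a_n x^n, so y'(x) = sum_{n>=1} n a_n x^(n-1) and y''(x) = sum_{n>=2} n(n-1) a_n x^(n-2).
Substitute into P(x) y'' + Q(x) y' + R(x) y = 0 with P(x) = 1, Q(x) = -2x, R(x) = 0, and match powers of x.
Initial conditions: a_0 = -1, a_1 = -1.
Setting the coefficient of each power of x to zero and solving order by order (substituting the coefficients already found):
  x^0: 2 a_2 = 0  ->  a_2 = 0
  x^1: 6 a_3 - 2 a_1 = 0  ->  6 a_3 = 2 a_1 = -2  ->  a_3 = -1/3
  x^2: 12 a_4 - 4 a_2 = 0  ->  12 a_4 = 4 a_2 = 0  ->  a_4 = 0
  x^3: 20 a_5 - 6 a_3 = 0  ->  20 a_5 = 6 a_3 = -2  ->  a_5 = -1/10
Truncated series: y(x) = -1 - x - (1/3) x^3 - (1/10) x^5 + O(x^6).

a_0 = -1; a_1 = -1; a_2 = 0; a_3 = -1/3; a_4 = 0; a_5 = -1/10


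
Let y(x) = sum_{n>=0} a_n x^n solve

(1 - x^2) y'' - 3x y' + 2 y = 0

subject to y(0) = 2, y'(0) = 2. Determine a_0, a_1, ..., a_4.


Ansatz: y(x) = sum_{n>=0} a_n x^n, so y'(x) = sum_{n>=1} n a_n x^(n-1) and y''(x) = sum_{n>=2} n(n-1) a_n x^(n-2).
Substitute into P(x) y'' + Q(x) y' + R(x) y = 0 with P(x) = 1 - x^2, Q(x) = -3x, R(x) = 2, and match powers of x.
Initial conditions: a_0 = 2, a_1 = 2.
Setting the coefficient of each power of x to zero and solving order by order (substituting the coefficients already found):
  x^0: 2 a_2 + 2 a_0 = 0  ->  2 a_2 = -2 a_0 = -4  ->  a_2 = -2
  x^1: 6 a_3 - a_1 = 0  ->  6 a_3 = a_1 = 2  ->  a_3 = 1/3
  x^2: 12 a_4 - 6 a_2 = 0  ->  12 a_4 = 6 a_2 = -12  ->  a_4 = -1
Truncated series: y(x) = 2 + 2 x - 2 x^2 + (1/3) x^3 - x^4 + O(x^5).

a_0 = 2; a_1 = 2; a_2 = -2; a_3 = 1/3; a_4 = -1


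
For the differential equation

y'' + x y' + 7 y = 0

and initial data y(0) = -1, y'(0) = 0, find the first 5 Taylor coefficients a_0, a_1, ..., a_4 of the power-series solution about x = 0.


Ansatz: y(x) = sum_{n>=0} a_n x^n, so y'(x) = sum_{n>=1} n a_n x^(n-1) and y''(x) = sum_{n>=2} n(n-1) a_n x^(n-2).
Substitute into P(x) y'' + Q(x) y' + R(x) y = 0 with P(x) = 1, Q(x) = x, R(x) = 7, and match powers of x.
Initial conditions: a_0 = -1, a_1 = 0.
Setting the coefficient of each power of x to zero and solving order by order (substituting the coefficients already found):
  x^0: 2 a_2 + 7 a_0 = 0  ->  2 a_2 = -7 a_0 = 7  ->  a_2 = 7/2
  x^1: 6 a_3 + 8 a_1 = 0  ->  6 a_3 = -8 a_1 = 0  ->  a_3 = 0
  x^2: 12 a_4 + 9 a_2 = 0  ->  12 a_4 = -9 a_2 = -63/2  ->  a_4 = -21/8
Truncated series: y(x) = -1 + (7/2) x^2 - (21/8) x^4 + O(x^5).

a_0 = -1; a_1 = 0; a_2 = 7/2; a_3 = 0; a_4 = -21/8


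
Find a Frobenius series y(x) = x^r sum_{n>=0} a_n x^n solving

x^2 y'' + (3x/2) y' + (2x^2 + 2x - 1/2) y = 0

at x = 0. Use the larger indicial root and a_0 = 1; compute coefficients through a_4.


Write in Frobenius form y'' + (p(x)/x) y' + (q(x)/x^2) y = 0:
  p(x) = 3/2,  q(x) = 2x^2 + 2x - 1/2.
Indicial equation: r(r-1) + (3/2) r + (-1/2) = 0 -> roots r_1 = 1/2, r_2 = -1.
Take r = r_1 = 1/2. Let y(x) = x^r sum_{n>=0} a_n x^n with a_0 = 1.
Substitute y = x^r sum a_n x^n and match x^{r+n}. The recurrence is
  D(n) a_n + 2 a_{n-1} + 2 a_{n-2} = 0,  where D(n) = (r+n)(r+n-1) + (3/2)(r+n) + (-1/2).
  a_n = [-2 a_{n-1} - 2 a_{n-2}] / D(n).
Since the indicial polynomial factors as (r - r_1)(r - r_2), D(n) = (r_1 + n - r_1)(r_1 + n - r_2) = n(n + 3/2).
Evaluating step by step (a_0 = 1):
  n = 1: D(1) = 1(1 + 3/2) = 5/2; numerator = -2(1) = -2; a_1 = (-2)/(5/2) = -4/5
  n = 2: D(2) = 2(2 + 3/2) = 7; numerator = -2(-4/5) - 2(1) = -2/5; a_2 = (-2/5)/(7) = -2/35
  n = 3: D(3) = 3(3 + 3/2) = 27/2; numerator = -2(-2/35) - 2(-4/5) = 12/7; a_3 = (12/7)/(27/2) = 8/63
  n = 4: D(4) = 4(4 + 3/2) = 22; numerator = -2(8/63) - 2(-2/35) = -44/315; a_4 = (-44/315)/(22) = -2/315

r = 1/2; a_0 = 1; a_1 = -4/5; a_2 = -2/35; a_3 = 8/63; a_4 = -2/315


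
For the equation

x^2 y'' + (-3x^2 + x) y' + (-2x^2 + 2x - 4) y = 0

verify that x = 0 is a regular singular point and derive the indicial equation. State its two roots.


Divide by x^2 to reach normal form y'' + P_1(x) y' + P_2(x) y = 0 with P_1(x) = -3 + 1/x and P_2(x) = -2 + 2/x - 4/x^2.
x = 0 is a singular point because the y'-coefficient -3 + 1/x has a pole at x = 0 and the y-coefficient -2 + 2/x - 4/x^2 has a pole at x = 0.
It is a regular singular point because x P_1(x) = p(x) = 1 - 3x and x^2 P_2(x) = q(x) = -2x^2 + 2x - 4 are polynomials, hence analytic at x = 0.
p(0) = 1,  q(0) = -4.
Indicial equation: r(r-1) + p(0) r + q(0) = 0, i.e. r^2 + (p(0) - 1) r + q(0) = 0, i.e. r^2 - 4 = 0.
Discriminant: (0)^2 - 4(-4) = 16, so r = (0 ± 4)/2.
Solving: r_1 = 2, r_2 = -2.

indicial: r^2 - 4 = 0; roots r_1 = 2, r_2 = -2


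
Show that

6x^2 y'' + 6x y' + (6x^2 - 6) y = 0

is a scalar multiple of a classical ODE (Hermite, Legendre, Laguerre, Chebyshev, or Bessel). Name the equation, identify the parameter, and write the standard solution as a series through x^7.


All three coefficients share the factor 6; dividing through by 6 gives  x^2 y'' + x y' + (x^2 - 1) y = 0.
This matches the Bessel equation x^2 y'' + x y' + (x^2 - nu^2) y = 0 with nu^2 = 1, so nu = 1; the solution bounded at x = 0 is J_1(x).
Frobenius at x = 0: indicial roots ±nu; for r = nu the recurrence k(k + 2nu) c_k = -c_{k-2} gives the standard series J_nu(x) = sum_{k>=0} (-1)^k / (k! (k+nu)!) (x/2)^(2k+nu). Evaluate the first 4 terms:
  k = 0: (-1)^0 / (0! * 1! * 2^1) x^1 = 1/(1*1*2) x^1 = (1/2) x^1
  k = 1: (-1)^1 / (1! * 2! * 2^3) x^3 = -1/(1*2*8) x^3 = (-1/16) x^3
  k = 2: (-1)^2 / (2! * 3! * 2^5) x^5 = 1/(2*6*32) x^5 = (1/384) x^5
  k = 3: (-1)^3 / (3! * 4! * 2^7) x^7 = -1/(6*24*128) x^7 = (-1/18432) x^7
Hence J_1(x) = -x^7/18432 + x^5/384 - x^3/16 + x/2 + ....

J_1(x); series = -x^7/18432 + x^5/384 - x^3/16 + x/2


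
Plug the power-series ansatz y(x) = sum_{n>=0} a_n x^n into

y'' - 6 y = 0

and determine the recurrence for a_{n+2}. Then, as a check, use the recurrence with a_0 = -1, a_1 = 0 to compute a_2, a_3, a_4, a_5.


Substitute y = sum_n a_n x^n into y'' + (const) y = 0.
y''(x) = sum_{n>=0} (n+2)(n+1) a_{n+2} x^n.
The ODE becomes sum_n [(n+2)(n+1) a_{n+2} - 6 a_n] x^n = 0.
Setting each coefficient to zero gives the recurrence:
  (n+2)(n+1) a_{n+2} - 6 a_n = 0,
  a_{n+2} = 6 / ((n+1)(n+2)) a_n.

Check with a_0 = -1, a_1 = 0 (apply the recurrence for n = 0, 1, 2, 3): a_0 = -1, a_1 = 0, a_2 = -3, a_3 = 0, a_4 = -3/2, a_5 = 0.

a_{n+2} = 6/((n+1)(n+2)) * a_n; check: a_0 = -1, a_1 = 0, a_2 = -3, a_3 = 0, a_4 = -3/2, a_5 = 0


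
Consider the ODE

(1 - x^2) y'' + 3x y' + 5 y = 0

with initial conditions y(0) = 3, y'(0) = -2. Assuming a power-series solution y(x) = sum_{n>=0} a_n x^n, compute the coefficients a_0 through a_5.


Ansatz: y(x) = sum_{n>=0} a_n x^n, so y'(x) = sum_{n>=1} n a_n x^(n-1) and y''(x) = sum_{n>=2} n(n-1) a_n x^(n-2).
Substitute into P(x) y'' + Q(x) y' + R(x) y = 0 with P(x) = 1 - x^2, Q(x) = 3x, R(x) = 5, and match powers of x.
Initial conditions: a_0 = 3, a_1 = -2.
Setting the coefficient of each power of x to zero and solving order by order (substituting the coefficients already found):
  x^0: 2 a_2 + 5 a_0 = 0  ->  2 a_2 = -5 a_0 = -15  ->  a_2 = -15/2
  x^1: 6 a_3 + 8 a_1 = 0  ->  6 a_3 = -8 a_1 = 16  ->  a_3 = 8/3
  x^2: 12 a_4 + 9 a_2 = 0  ->  12 a_4 = -9 a_2 = 135/2  ->  a_4 = 45/8
  x^3: 20 a_5 + 8 a_3 = 0  ->  20 a_5 = -8 a_3 = -64/3  ->  a_5 = -16/15
Truncated series: y(x) = 3 - 2 x - (15/2) x^2 + (8/3) x^3 + (45/8) x^4 - (16/15) x^5 + O(x^6).

a_0 = 3; a_1 = -2; a_2 = -15/2; a_3 = 8/3; a_4 = 45/8; a_5 = -16/15


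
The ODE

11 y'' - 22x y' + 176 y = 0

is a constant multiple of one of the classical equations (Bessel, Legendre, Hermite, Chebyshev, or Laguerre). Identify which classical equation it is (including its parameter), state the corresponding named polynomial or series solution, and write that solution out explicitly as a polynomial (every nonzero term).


All three coefficients share the factor 11; dividing through by 11 gives  y'' - 2x y' + 16 y = 0.
This matches the Hermite equation y'' - 2x y' + 2n y = 0 with 2n = 16, so n = 8; the polynomial solution is H_8(x).
With y = sum_k a_k x^k, matching x^k gives (k+2)(k+1) a_{k+2} = 2(k - n) a_k = 2(k - 8) a_k. The right side vanishes at k = 8, so the series with the parity of 8 terminates at degree 8.
Standard normalization: leading coefficient of H_n is 2^n, so a_8 = 2^8 = 256. Work downward with a_k = (k+1)(k+2) a_{k+2} / (2(k - n)):
  a_6 = (7)(8)(256) / (2(6 - 8)) = 14336/(-4) = -3584
  a_4 = (5)(6)(-3584) / (2(4 - 8)) = -107520/(-8) = 13440
  a_2 = (3)(4)(13440) / (2(2 - 8)) = 161280/(-12) = -13440
  a_0 = (1)(2)(-13440) / (2(0 - 8)) = -26880/(-16) = 1680
Hence H_8(x) = 256 x^8 - 3584 x^6 + 13440 x^4 - 13440 x^2 + 1680.

H_8(x); series = 256 x^8 - 3584 x^6 + 13440 x^4 - 13440 x^2 + 1680


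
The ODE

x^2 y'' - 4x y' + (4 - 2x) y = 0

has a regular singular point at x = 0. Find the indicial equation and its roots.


Divide by x^2 to reach normal form y'' + P_1(x) y' + P_2(x) y = 0 with P_1(x) = -4/x and P_2(x) = -2/x + 4/x^2.
x = 0 is a singular point because the y'-coefficient -4/x has a pole at x = 0 and the y-coefficient -2/x + 4/x^2 has a pole at x = 0.
It is a regular singular point because x P_1(x) = p(x) = -4 and x^2 P_2(x) = q(x) = 4 - 2x are polynomials, hence analytic at x = 0.
p(0) = -4,  q(0) = 4.
Indicial equation: r(r-1) + p(0) r + q(0) = 0, i.e. r^2 + (p(0) - 1) r + q(0) = 0, i.e. r^2 - 5 r + 4 = 0.
Discriminant: (-5)^2 - 4(4) = 9, so r = (5 ± 3)/2.
Solving: r_1 = 4, r_2 = 1.

indicial: r^2 - 5 r + 4 = 0; roots r_1 = 4, r_2 = 1


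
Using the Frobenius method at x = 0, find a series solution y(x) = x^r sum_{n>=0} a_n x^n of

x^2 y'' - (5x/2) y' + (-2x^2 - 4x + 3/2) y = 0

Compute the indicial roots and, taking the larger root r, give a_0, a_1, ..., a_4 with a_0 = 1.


Write in Frobenius form y'' + (p(x)/x) y' + (q(x)/x^2) y = 0:
  p(x) = -5/2,  q(x) = -2x^2 - 4x + 3/2.
Indicial equation: r(r-1) + (-5/2) r + (3/2) = 0 -> roots r_1 = 3, r_2 = 1/2.
Take r = r_1 = 3. Let y(x) = x^r sum_{n>=0} a_n x^n with a_0 = 1.
Substitute y = x^r sum a_n x^n and match x^{r+n}. The recurrence is
  D(n) a_n - 4 a_{n-1} - 2 a_{n-2} = 0,  where D(n) = (r+n)(r+n-1) + (-5/2)(r+n) + (3/2).
  a_n = [4 a_{n-1} + 2 a_{n-2}] / D(n).
Since the indicial polynomial factors as (r - r_1)(r - r_2), D(n) = (r_1 + n - r_1)(r_1 + n - r_2) = n(n + 5/2).
Evaluating step by step (a_0 = 1):
  n = 1: D(1) = 1(1 + 5/2) = 7/2; numerator = 4(1) = 4; a_1 = (4)/(7/2) = 8/7
  n = 2: D(2) = 2(2 + 5/2) = 9; numerator = 4(8/7) + 2(1) = 46/7; a_2 = (46/7)/(9) = 46/63
  n = 3: D(3) = 3(3 + 5/2) = 33/2; numerator = 4(46/63) + 2(8/7) = 328/63; a_3 = (328/63)/(33/2) = 656/2079
  n = 4: D(4) = 4(4 + 5/2) = 26; numerator = 4(656/2079) + 2(46/63) = 5660/2079; a_4 = (5660/2079)/(26) = 2830/27027

r = 3; a_0 = 1; a_1 = 8/7; a_2 = 46/63; a_3 = 656/2079; a_4 = 2830/27027


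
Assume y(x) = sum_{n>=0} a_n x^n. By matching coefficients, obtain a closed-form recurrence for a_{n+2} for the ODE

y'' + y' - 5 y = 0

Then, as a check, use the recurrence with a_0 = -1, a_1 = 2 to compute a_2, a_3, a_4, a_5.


Substitute y = sum_n a_n x^n.
y''(x) has coefficient (n+2)(n+1) a_{n+2} at x^n;
y'(x) has coefficient (n+1) a_{n+1} at x^n;
-5 y(x) has coefficient -5 a_n at x^n.
Matching x^n: (n+2)(n+1) a_{n+2} + (n+1) a_{n+1} - 5 a_n = 0.
Thus a_{n+2} = [-(n+1) a_{n+1} + 5 a_n] / ((n+1)(n+2)).

Check with a_0 = -1, a_1 = 2 (apply the recurrence for n = 0, 1, 2, 3): a_0 = -1, a_1 = 2, a_2 = -7/2, a_3 = 17/6, a_4 = -13/6, a_5 = 137/120.

a_(n+2) = [-(n+1) a_(n+1) + 5 a_n] / ((n+1)(n+2)); check: a_0 = -1, a_1 = 2, a_2 = -7/2, a_3 = 17/6, a_4 = -13/6, a_5 = 137/120


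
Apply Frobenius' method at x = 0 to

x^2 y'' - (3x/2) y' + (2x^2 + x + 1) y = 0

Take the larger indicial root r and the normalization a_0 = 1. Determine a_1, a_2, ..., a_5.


Write in Frobenius form y'' + (p(x)/x) y' + (q(x)/x^2) y = 0:
  p(x) = -3/2,  q(x) = 2x^2 + x + 1.
Indicial equation: r(r-1) + (-3/2) r + (1) = 0 -> roots r_1 = 2, r_2 = 1/2.
Take r = r_1 = 2. Let y(x) = x^r sum_{n>=0} a_n x^n with a_0 = 1.
Substitute y = x^r sum a_n x^n and match x^{r+n}. The recurrence is
  D(n) a_n + 1 a_{n-1} + 2 a_{n-2} = 0,  where D(n) = (r+n)(r+n-1) + (-3/2)(r+n) + (1).
  a_n = [-1 a_{n-1} - 2 a_{n-2}] / D(n).
Since the indicial polynomial factors as (r - r_1)(r - r_2), D(n) = (r_1 + n - r_1)(r_1 + n - r_2) = n(n + 3/2).
Evaluating step by step (a_0 = 1):
  n = 1: D(1) = 1(1 + 3/2) = 5/2; numerator = -1(1) = -1; a_1 = (-1)/(5/2) = -2/5
  n = 2: D(2) = 2(2 + 3/2) = 7; numerator = -1(-2/5) - 2(1) = -8/5; a_2 = (-8/5)/(7) = -8/35
  n = 3: D(3) = 3(3 + 3/2) = 27/2; numerator = -1(-8/35) - 2(-2/5) = 36/35; a_3 = (36/35)/(27/2) = 8/105
  n = 4: D(4) = 4(4 + 3/2) = 22; numerator = -1(8/105) - 2(-8/35) = 8/21; a_4 = (8/21)/(22) = 4/231
  n = 5: D(5) = 5(5 + 3/2) = 65/2; numerator = -1(4/231) - 2(8/105) = -28/165; a_5 = (-28/165)/(65/2) = -56/10725

r = 2; a_0 = 1; a_1 = -2/5; a_2 = -8/35; a_3 = 8/105; a_4 = 4/231; a_5 = -56/10725


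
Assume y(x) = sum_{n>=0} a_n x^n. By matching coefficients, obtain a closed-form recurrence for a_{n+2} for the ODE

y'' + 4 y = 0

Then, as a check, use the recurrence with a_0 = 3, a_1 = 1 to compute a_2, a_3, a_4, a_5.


Substitute y = sum_n a_n x^n into y'' + (const) y = 0.
y''(x) = sum_{n>=0} (n+2)(n+1) a_{n+2} x^n.
The ODE becomes sum_n [(n+2)(n+1) a_{n+2} + 4 a_n] x^n = 0.
Setting each coefficient to zero gives the recurrence:
  (n+2)(n+1) a_{n+2} + 4 a_n = 0,
  a_{n+2} = -4 / ((n+1)(n+2)) a_n.

Check with a_0 = 3, a_1 = 1 (apply the recurrence for n = 0, 1, 2, 3): a_0 = 3, a_1 = 1, a_2 = -6, a_3 = -2/3, a_4 = 2, a_5 = 2/15.

a_{n+2} = -4/((n+1)(n+2)) * a_n; check: a_0 = 3, a_1 = 1, a_2 = -6, a_3 = -2/3, a_4 = 2, a_5 = 2/15


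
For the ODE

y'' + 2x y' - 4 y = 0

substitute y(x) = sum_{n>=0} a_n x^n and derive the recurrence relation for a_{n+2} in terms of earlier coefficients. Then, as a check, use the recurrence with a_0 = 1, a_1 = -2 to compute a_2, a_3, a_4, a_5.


Substitute y = sum_n a_n x^n.
y''(x) has coefficient (n+2)(n+1) a_{n+2} at x^n;
2 x y'(x) has coefficient 2 n a_n at x^n (shift);
-4 y(x) has coefficient -4 a_n at x^n.
Matching x^n: (n+2)(n+1) a_{n+2} + (2n - 4) a_n = 0.
Thus a_{n+2} = (-2n + 4) / ((n+1)(n+2)) * a_n.

Check with a_0 = 1, a_1 = -2 (apply the recurrence for n = 0, 1, 2, 3): a_0 = 1, a_1 = -2, a_2 = 2, a_3 = -2/3, a_4 = 0, a_5 = 1/15.

a_(n+2) = (-2n + 4) / ((n+1)(n+2)) * a_n; check: a_0 = 1, a_1 = -2, a_2 = 2, a_3 = -2/3, a_4 = 0, a_5 = 1/15


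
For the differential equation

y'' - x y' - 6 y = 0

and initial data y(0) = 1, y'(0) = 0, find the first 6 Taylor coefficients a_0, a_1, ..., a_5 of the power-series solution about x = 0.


Ansatz: y(x) = sum_{n>=0} a_n x^n, so y'(x) = sum_{n>=1} n a_n x^(n-1) and y''(x) = sum_{n>=2} n(n-1) a_n x^(n-2).
Substitute into P(x) y'' + Q(x) y' + R(x) y = 0 with P(x) = 1, Q(x) = -x, R(x) = -6, and match powers of x.
Initial conditions: a_0 = 1, a_1 = 0.
Setting the coefficient of each power of x to zero and solving order by order (substituting the coefficients already found):
  x^0: 2 a_2 - 6 a_0 = 0  ->  2 a_2 = 6 a_0 = 6  ->  a_2 = 3
  x^1: 6 a_3 - 7 a_1 = 0  ->  6 a_3 = 7 a_1 = 0  ->  a_3 = 0
  x^2: 12 a_4 - 8 a_2 = 0  ->  12 a_4 = 8 a_2 = 24  ->  a_4 = 2
  x^3: 20 a_5 - 9 a_3 = 0  ->  20 a_5 = 9 a_3 = 0  ->  a_5 = 0
Truncated series: y(x) = 1 + 3 x^2 + 2 x^4 + O(x^6).

a_0 = 1; a_1 = 0; a_2 = 3; a_3 = 0; a_4 = 2; a_5 = 0


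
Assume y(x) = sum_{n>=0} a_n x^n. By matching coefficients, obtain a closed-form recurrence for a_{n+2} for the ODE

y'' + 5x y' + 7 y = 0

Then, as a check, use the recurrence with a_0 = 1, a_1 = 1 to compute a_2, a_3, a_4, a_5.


Substitute y = sum_n a_n x^n.
y''(x) has coefficient (n+2)(n+1) a_{n+2} at x^n;
5 x y'(x) has coefficient 5 n a_n at x^n (shift);
7 y(x) has coefficient 7 a_n at x^n.
Matching x^n: (n+2)(n+1) a_{n+2} + (5n + 7) a_n = 0.
Thus a_{n+2} = (-5n - 7) / ((n+1)(n+2)) * a_n.

Check with a_0 = 1, a_1 = 1 (apply the recurrence for n = 0, 1, 2, 3): a_0 = 1, a_1 = 1, a_2 = -7/2, a_3 = -2, a_4 = 119/24, a_5 = 11/5.

a_(n+2) = (-5n - 7) / ((n+1)(n+2)) * a_n; check: a_0 = 1, a_1 = 1, a_2 = -7/2, a_3 = -2, a_4 = 119/24, a_5 = 11/5


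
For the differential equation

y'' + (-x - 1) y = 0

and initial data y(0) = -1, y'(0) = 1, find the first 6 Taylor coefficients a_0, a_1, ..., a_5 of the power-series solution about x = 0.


Ansatz: y(x) = sum_{n>=0} a_n x^n, so y'(x) = sum_{n>=1} n a_n x^(n-1) and y''(x) = sum_{n>=2} n(n-1) a_n x^(n-2).
Substitute into P(x) y'' + Q(x) y' + R(x) y = 0 with P(x) = 1, Q(x) = 0, R(x) = -x - 1, and match powers of x.
Initial conditions: a_0 = -1, a_1 = 1.
Setting the coefficient of each power of x to zero and solving order by order (substituting the coefficients already found):
  x^0: 2 a_2 - a_0 = 0  ->  2 a_2 = a_0 = -1  ->  a_2 = -1/2
  x^1: 6 a_3 - a_1 - a_0 = 0  ->  6 a_3 = a_1 + a_0 = 0  ->  a_3 = 0
  x^2: 12 a_4 - a_2 - a_1 = 0  ->  12 a_4 = a_2 + a_1 = 1/2  ->  a_4 = 1/24
  x^3: 20 a_5 - a_3 - a_2 = 0  ->  20 a_5 = a_3 + a_2 = -1/2  ->  a_5 = -1/40
Truncated series: y(x) = -1 + x - (1/2) x^2 + (1/24) x^4 - (1/40) x^5 + O(x^6).

a_0 = -1; a_1 = 1; a_2 = -1/2; a_3 = 0; a_4 = 1/24; a_5 = -1/40


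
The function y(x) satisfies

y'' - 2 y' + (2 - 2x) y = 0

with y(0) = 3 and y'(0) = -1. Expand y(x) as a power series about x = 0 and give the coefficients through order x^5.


Ansatz: y(x) = sum_{n>=0} a_n x^n, so y'(x) = sum_{n>=1} n a_n x^(n-1) and y''(x) = sum_{n>=2} n(n-1) a_n x^(n-2).
Substitute into P(x) y'' + Q(x) y' + R(x) y = 0 with P(x) = 1, Q(x) = -2, R(x) = 2 - 2x, and match powers of x.
Initial conditions: a_0 = 3, a_1 = -1.
Setting the coefficient of each power of x to zero and solving order by order (substituting the coefficients already found):
  x^0: 2 a_2 - 2 a_1 + 2 a_0 = 0  ->  2 a_2 = 2 a_1 - 2 a_0 = -8  ->  a_2 = -4
  x^1: 6 a_3 - 4 a_2 + 2 a_1 - 2 a_0 = 0  ->  6 a_3 = 4 a_2 - 2 a_1 + 2 a_0 = -8  ->  a_3 = -4/3
  x^2: 12 a_4 - 6 a_3 + 2 a_2 - 2 a_1 = 0  ->  12 a_4 = 6 a_3 - 2 a_2 + 2 a_1 = -2  ->  a_4 = -1/6
  x^3: 20 a_5 - 8 a_4 + 2 a_3 - 2 a_2 = 0  ->  20 a_5 = 8 a_4 - 2 a_3 + 2 a_2 = -20/3  ->  a_5 = -1/3
Truncated series: y(x) = 3 - x - 4 x^2 - (4/3) x^3 - (1/6) x^4 - (1/3) x^5 + O(x^6).

a_0 = 3; a_1 = -1; a_2 = -4; a_3 = -4/3; a_4 = -1/6; a_5 = -1/3


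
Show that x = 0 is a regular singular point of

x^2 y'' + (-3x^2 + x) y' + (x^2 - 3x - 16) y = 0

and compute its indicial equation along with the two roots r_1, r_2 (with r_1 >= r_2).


Divide by x^2 to reach normal form y'' + P_1(x) y' + P_2(x) y = 0 with P_1(x) = -3 + 1/x and P_2(x) = 1 - 3/x - 16/x^2.
x = 0 is a singular point because the y'-coefficient -3 + 1/x has a pole at x = 0 and the y-coefficient 1 - 3/x - 16/x^2 has a pole at x = 0.
It is a regular singular point because x P_1(x) = p(x) = 1 - 3x and x^2 P_2(x) = q(x) = x^2 - 3x - 16 are polynomials, hence analytic at x = 0.
p(0) = 1,  q(0) = -16.
Indicial equation: r(r-1) + p(0) r + q(0) = 0, i.e. r^2 + (p(0) - 1) r + q(0) = 0, i.e. r^2 - 16 = 0.
Discriminant: (0)^2 - 4(-16) = 64, so r = (0 ± 8)/2.
Solving: r_1 = 4, r_2 = -4.

indicial: r^2 - 16 = 0; roots r_1 = 4, r_2 = -4


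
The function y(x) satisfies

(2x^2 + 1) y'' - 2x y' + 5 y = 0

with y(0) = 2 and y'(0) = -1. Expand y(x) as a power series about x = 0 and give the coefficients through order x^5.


Ansatz: y(x) = sum_{n>=0} a_n x^n, so y'(x) = sum_{n>=1} n a_n x^(n-1) and y''(x) = sum_{n>=2} n(n-1) a_n x^(n-2).
Substitute into P(x) y'' + Q(x) y' + R(x) y = 0 with P(x) = 2x^2 + 1, Q(x) = -2x, R(x) = 5, and match powers of x.
Initial conditions: a_0 = 2, a_1 = -1.
Setting the coefficient of each power of x to zero and solving order by order (substituting the coefficients already found):
  x^0: 2 a_2 + 5 a_0 = 0  ->  2 a_2 = -5 a_0 = -10  ->  a_2 = -5
  x^1: 6 a_3 + 3 a_1 = 0  ->  6 a_3 = -3 a_1 = 3  ->  a_3 = 1/2
  x^2: 12 a_4 + 5 a_2 = 0  ->  12 a_4 = -5 a_2 = 25  ->  a_4 = 25/12
  x^3: 20 a_5 + 11 a_3 = 0  ->  20 a_5 = -11 a_3 = -11/2  ->  a_5 = -11/40
Truncated series: y(x) = 2 - x - 5 x^2 + (1/2) x^3 + (25/12) x^4 - (11/40) x^5 + O(x^6).

a_0 = 2; a_1 = -1; a_2 = -5; a_3 = 1/2; a_4 = 25/12; a_5 = -11/40


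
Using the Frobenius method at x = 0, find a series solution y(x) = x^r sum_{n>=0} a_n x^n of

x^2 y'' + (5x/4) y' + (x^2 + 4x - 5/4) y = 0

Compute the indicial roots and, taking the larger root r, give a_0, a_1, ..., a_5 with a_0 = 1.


Write in Frobenius form y'' + (p(x)/x) y' + (q(x)/x^2) y = 0:
  p(x) = 5/4,  q(x) = x^2 + 4x - 5/4.
Indicial equation: r(r-1) + (5/4) r + (-5/4) = 0 -> roots r_1 = 1, r_2 = -5/4.
Take r = r_1 = 1. Let y(x) = x^r sum_{n>=0} a_n x^n with a_0 = 1.
Substitute y = x^r sum a_n x^n and match x^{r+n}. The recurrence is
  D(n) a_n + 4 a_{n-1} + 1 a_{n-2} = 0,  where D(n) = (r+n)(r+n-1) + (5/4)(r+n) + (-5/4).
  a_n = [-4 a_{n-1} - 1 a_{n-2}] / D(n).
Since the indicial polynomial factors as (r - r_1)(r - r_2), D(n) = (r_1 + n - r_1)(r_1 + n - r_2) = n(n + 9/4).
Evaluating step by step (a_0 = 1):
  n = 1: D(1) = 1(1 + 9/4) = 13/4; numerator = -4(1) = -4; a_1 = (-4)/(13/4) = -16/13
  n = 2: D(2) = 2(2 + 9/4) = 17/2; numerator = -4(-16/13) - 1(1) = 51/13; a_2 = (51/13)/(17/2) = 6/13
  n = 3: D(3) = 3(3 + 9/4) = 63/4; numerator = -4(6/13) - 1(-16/13) = -8/13; a_3 = (-8/13)/(63/4) = -32/819
  n = 4: D(4) = 4(4 + 9/4) = 25; numerator = -4(-32/819) - 1(6/13) = -250/819; a_4 = (-250/819)/(25) = -10/819
  n = 5: D(5) = 5(5 + 9/4) = 145/4; numerator = -4(-10/819) - 1(-32/819) = 8/91; a_5 = (8/91)/(145/4) = 32/13195

r = 1; a_0 = 1; a_1 = -16/13; a_2 = 6/13; a_3 = -32/819; a_4 = -10/819; a_5 = 32/13195


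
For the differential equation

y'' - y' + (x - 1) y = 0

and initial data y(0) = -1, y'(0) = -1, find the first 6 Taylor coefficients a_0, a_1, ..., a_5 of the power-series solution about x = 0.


Ansatz: y(x) = sum_{n>=0} a_n x^n, so y'(x) = sum_{n>=1} n a_n x^(n-1) and y''(x) = sum_{n>=2} n(n-1) a_n x^(n-2).
Substitute into P(x) y'' + Q(x) y' + R(x) y = 0 with P(x) = 1, Q(x) = -1, R(x) = x - 1, and match powers of x.
Initial conditions: a_0 = -1, a_1 = -1.
Setting the coefficient of each power of x to zero and solving order by order (substituting the coefficients already found):
  x^0: 2 a_2 - a_1 - a_0 = 0  ->  2 a_2 = a_1 + a_0 = -2  ->  a_2 = -1
  x^1: 6 a_3 - 2 a_2 - a_1 + a_0 = 0  ->  6 a_3 = 2 a_2 + a_1 - a_0 = -2  ->  a_3 = -1/3
  x^2: 12 a_4 - 3 a_3 - a_2 + a_1 = 0  ->  12 a_4 = 3 a_3 + a_2 - a_1 = -1  ->  a_4 = -1/12
  x^3: 20 a_5 - 4 a_4 - a_3 + a_2 = 0  ->  20 a_5 = 4 a_4 + a_3 - a_2 = 1/3  ->  a_5 = 1/60
Truncated series: y(x) = -1 - x - x^2 - (1/3) x^3 - (1/12) x^4 + (1/60) x^5 + O(x^6).

a_0 = -1; a_1 = -1; a_2 = -1; a_3 = -1/3; a_4 = -1/12; a_5 = 1/60


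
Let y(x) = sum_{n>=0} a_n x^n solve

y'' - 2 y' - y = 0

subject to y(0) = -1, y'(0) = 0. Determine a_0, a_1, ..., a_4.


Ansatz: y(x) = sum_{n>=0} a_n x^n, so y'(x) = sum_{n>=1} n a_n x^(n-1) and y''(x) = sum_{n>=2} n(n-1) a_n x^(n-2).
Substitute into P(x) y'' + Q(x) y' + R(x) y = 0 with P(x) = 1, Q(x) = -2, R(x) = -1, and match powers of x.
Initial conditions: a_0 = -1, a_1 = 0.
Setting the coefficient of each power of x to zero and solving order by order (substituting the coefficients already found):
  x^0: 2 a_2 - 2 a_1 - a_0 = 0  ->  2 a_2 = 2 a_1 + a_0 = -1  ->  a_2 = -1/2
  x^1: 6 a_3 - 4 a_2 - a_1 = 0  ->  6 a_3 = 4 a_2 + a_1 = -2  ->  a_3 = -1/3
  x^2: 12 a_4 - 6 a_3 - a_2 = 0  ->  12 a_4 = 6 a_3 + a_2 = -5/2  ->  a_4 = -5/24
Truncated series: y(x) = -1 - (1/2) x^2 - (1/3) x^3 - (5/24) x^4 + O(x^5).

a_0 = -1; a_1 = 0; a_2 = -1/2; a_3 = -1/3; a_4 = -5/24


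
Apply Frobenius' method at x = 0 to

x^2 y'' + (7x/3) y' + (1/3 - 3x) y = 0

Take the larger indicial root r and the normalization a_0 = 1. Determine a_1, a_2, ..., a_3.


Write in Frobenius form y'' + (p(x)/x) y' + (q(x)/x^2) y = 0:
  p(x) = 7/3,  q(x) = 1/3 - 3x.
Indicial equation: r(r-1) + (7/3) r + (1/3) = 0 -> roots r_1 = -1/3, r_2 = -1.
Take r = r_1 = -1/3. Let y(x) = x^r sum_{n>=0} a_n x^n with a_0 = 1.
Substitute y = x^r sum a_n x^n and match x^{r+n}. The recurrence is
  D(n) a_n - 3 a_{n-1} = 0,  where D(n) = (r+n)(r+n-1) + (7/3)(r+n) + (1/3).
  a_n = 3 / D(n) * a_{n-1}.
Since the indicial polynomial factors as (r - r_1)(r - r_2), D(n) = (r_1 + n - r_1)(r_1 + n - r_2) = n(n + 2/3).
Evaluating step by step (a_0 = 1):
  n = 1: D(1) = 1(1 + 2/3) = 5/3; numerator = 3(1) = 3; a_1 = (3)/(5/3) = 9/5
  n = 2: D(2) = 2(2 + 2/3) = 16/3; numerator = 3(9/5) = 27/5; a_2 = (27/5)/(16/3) = 81/80
  n = 3: D(3) = 3(3 + 2/3) = 11; numerator = 3(81/80) = 243/80; a_3 = (243/80)/(11) = 243/880

r = -1/3; a_0 = 1; a_1 = 9/5; a_2 = 81/80; a_3 = 243/880


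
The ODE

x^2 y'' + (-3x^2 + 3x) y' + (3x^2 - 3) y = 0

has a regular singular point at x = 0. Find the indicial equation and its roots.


Divide by x^2 to reach normal form y'' + P_1(x) y' + P_2(x) y = 0 with P_1(x) = -3 + 3/x and P_2(x) = 3 - 3/x^2.
x = 0 is a singular point because the y'-coefficient -3 + 3/x has a pole at x = 0 and the y-coefficient 3 - 3/x^2 has a pole at x = 0.
It is a regular singular point because x P_1(x) = p(x) = 3 - 3x and x^2 P_2(x) = q(x) = 3x^2 - 3 are polynomials, hence analytic at x = 0.
p(0) = 3,  q(0) = -3.
Indicial equation: r(r-1) + p(0) r + q(0) = 0, i.e. r^2 + (p(0) - 1) r + q(0) = 0, i.e. r^2 + 2 r - 3 = 0.
Discriminant: (2)^2 - 4(-3) = 16, so r = (-2 ± 4)/2.
Solving: r_1 = 1, r_2 = -3.

indicial: r^2 + 2 r - 3 = 0; roots r_1 = 1, r_2 = -3


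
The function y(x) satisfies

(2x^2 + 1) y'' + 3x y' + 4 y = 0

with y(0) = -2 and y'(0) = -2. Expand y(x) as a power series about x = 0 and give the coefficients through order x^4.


Ansatz: y(x) = sum_{n>=0} a_n x^n, so y'(x) = sum_{n>=1} n a_n x^(n-1) and y''(x) = sum_{n>=2} n(n-1) a_n x^(n-2).
Substitute into P(x) y'' + Q(x) y' + R(x) y = 0 with P(x) = 2x^2 + 1, Q(x) = 3x, R(x) = 4, and match powers of x.
Initial conditions: a_0 = -2, a_1 = -2.
Setting the coefficient of each power of x to zero and solving order by order (substituting the coefficients already found):
  x^0: 2 a_2 + 4 a_0 = 0  ->  2 a_2 = -4 a_0 = 8  ->  a_2 = 4
  x^1: 6 a_3 + 7 a_1 = 0  ->  6 a_3 = -7 a_1 = 14  ->  a_3 = 7/3
  x^2: 12 a_4 + 14 a_2 = 0  ->  12 a_4 = -14 a_2 = -56  ->  a_4 = -14/3
Truncated series: y(x) = -2 - 2 x + 4 x^2 + (7/3) x^3 - (14/3) x^4 + O(x^5).

a_0 = -2; a_1 = -2; a_2 = 4; a_3 = 7/3; a_4 = -14/3


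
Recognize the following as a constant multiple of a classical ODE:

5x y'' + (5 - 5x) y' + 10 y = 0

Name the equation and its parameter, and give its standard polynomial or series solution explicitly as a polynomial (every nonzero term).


All three coefficients share the factor 5; dividing through by 5 gives  x y'' + (1 - x) y' + 2 y = 0.
This matches the Laguerre equation x y'' + (1 - x) y' + n y = 0 with n = 2; the polynomial solution is L_2(x).
With y = sum_k a_k x^k, matching x^k gives (k+1)k a_{k+1} + (k+1) a_{k+1} - k a_k + n a_k = 0, i.e. (k+1)^2 a_{k+1} = (k - n) a_k = (k - 2) a_k. The right side vanishes at k = 2, so the series terminates at degree 2.
Standard normalization L_n(0) = 1 gives a_0 = 1. Work upward with a_{k+1} = (k - 2) a_k / (k+1)^2:
  a_1 = (0 - 2)(1) / 1^2 = -2/1 = -2
  a_2 = (1 - 2)(-2) / 2^2 = 2/4 = 1/2
Hence L_2(x) = x^2/2 - 2 x + 1.

L_2(x); series = x^2/2 - 2 x + 1


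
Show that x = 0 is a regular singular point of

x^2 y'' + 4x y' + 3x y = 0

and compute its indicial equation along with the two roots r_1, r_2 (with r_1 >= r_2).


Divide by x^2 to reach normal form y'' + P_1(x) y' + P_2(x) y = 0 with P_1(x) = 4/x and P_2(x) = 3/x.
x = 0 is a singular point because the y'-coefficient 4/x has a pole at x = 0 and the y-coefficient 3/x has a pole at x = 0.
It is a regular singular point because x P_1(x) = p(x) = 4 and x^2 P_2(x) = q(x) = 3x are polynomials, hence analytic at x = 0.
p(0) = 4,  q(0) = 0.
Indicial equation: r(r-1) + p(0) r + q(0) = 0, i.e. r^2 + (p(0) - 1) r + q(0) = 0, i.e. r^2 + 3 r = 0.
Discriminant: (3)^2 - 4(0) = 9, so r = (-3 ± 3)/2.
Solving: r_1 = 0, r_2 = -3.

indicial: r^2 + 3 r = 0; roots r_1 = 0, r_2 = -3


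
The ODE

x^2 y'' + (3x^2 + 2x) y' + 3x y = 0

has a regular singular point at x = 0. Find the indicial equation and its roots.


Divide by x^2 to reach normal form y'' + P_1(x) y' + P_2(x) y = 0 with P_1(x) = 3 + 2/x and P_2(x) = 3/x.
x = 0 is a singular point because the y'-coefficient 3 + 2/x has a pole at x = 0 and the y-coefficient 3/x has a pole at x = 0.
It is a regular singular point because x P_1(x) = p(x) = 3x + 2 and x^2 P_2(x) = q(x) = 3x are polynomials, hence analytic at x = 0.
p(0) = 2,  q(0) = 0.
Indicial equation: r(r-1) + p(0) r + q(0) = 0, i.e. r^2 + (p(0) - 1) r + q(0) = 0, i.e. r^2 + 1 r = 0.
Discriminant: (1)^2 - 4(0) = 1, so r = (-1 ± 1)/2.
Solving: r_1 = 0, r_2 = -1.

indicial: r^2 + 1 r = 0; roots r_1 = 0, r_2 = -1


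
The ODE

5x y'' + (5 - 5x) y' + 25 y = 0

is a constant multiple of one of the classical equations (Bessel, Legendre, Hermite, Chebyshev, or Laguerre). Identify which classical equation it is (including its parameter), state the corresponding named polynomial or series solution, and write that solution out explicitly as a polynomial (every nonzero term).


All three coefficients share the factor 5; dividing through by 5 gives  x y'' + (1 - x) y' + 5 y = 0.
This matches the Laguerre equation x y'' + (1 - x) y' + n y = 0 with n = 5; the polynomial solution is L_5(x).
With y = sum_k a_k x^k, matching x^k gives (k+1)k a_{k+1} + (k+1) a_{k+1} - k a_k + n a_k = 0, i.e. (k+1)^2 a_{k+1} = (k - n) a_k = (k - 5) a_k. The right side vanishes at k = 5, so the series terminates at degree 5.
Standard normalization L_n(0) = 1 gives a_0 = 1. Work upward with a_{k+1} = (k - 5) a_k / (k+1)^2:
  a_1 = (0 - 5)(1) / 1^2 = -5/1 = -5
  a_2 = (1 - 5)(-5) / 2^2 = 20/4 = 5
  a_3 = (2 - 5)(5) / 3^2 = -15/9 = -5/3
  a_4 = (3 - 5)(-5/3) / 4^2 = (10/3)/16 = 5/24
  a_5 = (4 - 5)(5/24) / 5^2 = (-5/24)/25 = -1/120
Hence L_5(x) = -x^5/120 + 5 x^4/24 - 5 x^3/3 + 5 x^2 - 5 x + 1.

L_5(x); series = -x^5/120 + 5 x^4/24 - 5 x^3/3 + 5 x^2 - 5 x + 1


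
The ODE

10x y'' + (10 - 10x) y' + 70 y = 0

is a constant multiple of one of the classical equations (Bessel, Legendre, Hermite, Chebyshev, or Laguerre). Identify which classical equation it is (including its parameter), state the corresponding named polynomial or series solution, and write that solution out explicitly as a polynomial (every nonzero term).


All three coefficients share the factor 10; dividing through by 10 gives  x y'' + (1 - x) y' + 7 y = 0.
This matches the Laguerre equation x y'' + (1 - x) y' + n y = 0 with n = 7; the polynomial solution is L_7(x).
With y = sum_k a_k x^k, matching x^k gives (k+1)k a_{k+1} + (k+1) a_{k+1} - k a_k + n a_k = 0, i.e. (k+1)^2 a_{k+1} = (k - n) a_k = (k - 7) a_k. The right side vanishes at k = 7, so the series terminates at degree 7.
Standard normalization L_n(0) = 1 gives a_0 = 1. Work upward with a_{k+1} = (k - 7) a_k / (k+1)^2:
  a_1 = (0 - 7)(1) / 1^2 = -7/1 = -7
  a_2 = (1 - 7)(-7) / 2^2 = 42/4 = 21/2
  a_3 = (2 - 7)(21/2) / 3^2 = (-105/2)/9 = -35/6
  a_4 = (3 - 7)(-35/6) / 4^2 = (70/3)/16 = 35/24
  a_5 = (4 - 7)(35/24) / 5^2 = (-35/8)/25 = -7/40
  a_6 = (5 - 7)(-7/40) / 6^2 = (7/20)/36 = 7/720
  a_7 = (6 - 7)(7/720) / 7^2 = (-7/720)/49 = -1/5040
Hence L_7(x) = -x^7/5040 + 7 x^6/720 - 7 x^5/40 + 35 x^4/24 - 35 x^3/6 + 21 x^2/2 - 7 x + 1.

L_7(x); series = -x^7/5040 + 7 x^6/720 - 7 x^5/40 + 35 x^4/24 - 35 x^3/6 + 21 x^2/2 - 7 x + 1


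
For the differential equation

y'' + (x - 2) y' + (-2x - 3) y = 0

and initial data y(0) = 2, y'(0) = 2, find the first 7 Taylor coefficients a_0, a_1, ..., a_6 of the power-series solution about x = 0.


Ansatz: y(x) = sum_{n>=0} a_n x^n, so y'(x) = sum_{n>=1} n a_n x^(n-1) and y''(x) = sum_{n>=2} n(n-1) a_n x^(n-2).
Substitute into P(x) y'' + Q(x) y' + R(x) y = 0 with P(x) = 1, Q(x) = x - 2, R(x) = -2x - 3, and match powers of x.
Initial conditions: a_0 = 2, a_1 = 2.
Setting the coefficient of each power of x to zero and solving order by order (substituting the coefficients already found):
  x^0: 2 a_2 - 2 a_1 - 3 a_0 = 0  ->  2 a_2 = 2 a_1 + 3 a_0 = 10  ->  a_2 = 5
  x^1: 6 a_3 - 4 a_2 - 2 a_1 - 2 a_0 = 0  ->  6 a_3 = 4 a_2 + 2 a_1 + 2 a_0 = 28  ->  a_3 = 14/3
  x^2: 12 a_4 - 6 a_3 - a_2 - 2 a_1 = 0  ->  12 a_4 = 6 a_3 + a_2 + 2 a_1 = 37  ->  a_4 = 37/12
  x^3: 20 a_5 - 8 a_4 - 2 a_2 = 0  ->  20 a_5 = 8 a_4 + 2 a_2 = 104/3  ->  a_5 = 26/15
  x^4: 30 a_6 - 10 a_5 + a_4 - 2 a_3 = 0  ->  30 a_6 = 10 a_5 - a_4 + 2 a_3 = 283/12  ->  a_6 = 283/360
Truncated series: y(x) = 2 + 2 x + 5 x^2 + (14/3) x^3 + (37/12) x^4 + (26/15) x^5 + (283/360) x^6 + O(x^7).

a_0 = 2; a_1 = 2; a_2 = 5; a_3 = 14/3; a_4 = 37/12; a_5 = 26/15; a_6 = 283/360


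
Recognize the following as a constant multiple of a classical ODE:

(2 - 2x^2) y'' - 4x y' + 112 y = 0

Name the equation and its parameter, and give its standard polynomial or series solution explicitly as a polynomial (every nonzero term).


All three coefficients share the factor 2; dividing through by 2 gives  (1 - x^2) y'' - 2x y' + 56 y = 0.
This matches the Legendre equation (1 - x^2) y'' - 2x y' + n(n+1) y = 0 (note the -2x y' term) with n(n+1) = 56, so n = 7; the polynomial solution is P_7(x).
With y = sum_k a_k x^k, matching x^k gives (k+2)(k+1) a_{k+2} = [k(k+1) - n(n+1)] a_k = (k - 7)(k + 8) a_k. The right side vanishes at k = 7, so the series with the parity of 7 terminates at degree 7.
Standard normalization (P_n(1) = 1): leading coefficient (2n)!/(2^n (n!)^2) = 87178291200/(128*25401600) = 429/16, so a_7 = 429/16. Work downward with a_k = (k+1)(k+2) a_{k+2} / ((k - 7)(k + 8)):
  a_5 = (6)(7)(429/16) / ((5 - 7)(5 + 8)) = (9009/8)/(-26) = -693/16
  a_3 = (4)(5)(-693/16) / ((3 - 7)(3 + 8)) = (-3465/4)/(-44) = 315/16
  a_1 = (2)(3)(315/16) / ((1 - 7)(1 + 8)) = (945/8)/(-54) = -35/16
Hence P_7(x) = 429 x^7/16 - 693 x^5/16 + 315 x^3/16 - 35 x/16.

P_7(x); series = 429 x^7/16 - 693 x^5/16 + 315 x^3/16 - 35 x/16


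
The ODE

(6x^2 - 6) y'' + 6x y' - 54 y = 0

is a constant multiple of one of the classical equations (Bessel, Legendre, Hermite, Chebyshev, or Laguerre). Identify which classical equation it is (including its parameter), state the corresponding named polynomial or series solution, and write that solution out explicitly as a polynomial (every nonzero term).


All three coefficients share the factor -6; dividing through by -6 gives  (1 - x^2) y'' - x y' + 9 y = 0.
This matches the Chebyshev equation (1 - x^2) y'' - x y' + n^2 y = 0 (note the -x y' term, not -2x y') with n^2 = 9, so n = 3; the polynomial solution is T_3(x).
With y = sum_k a_k x^k, matching x^k gives (k+2)(k+1) a_{k+2} = (k^2 - n^2) a_k = (k - 3)(k + 3) a_k. The right side vanishes at k = 3, so the series with the parity of 3 terminates at degree 3.
Standard normalization: leading coefficient of T_n is 2^(n-1), so a_3 = 2^2 = 4. Work downward with a_k = (k+1)(k+2) a_{k+2} / ((k - 3)(k + 3)):
  a_1 = (2)(3)(4) / ((1 - 3)(1 + 3)) = 24/(-8) = -3
Hence T_3(x) = 4 x^3 - 3 x.

T_3(x); series = 4 x^3 - 3 x
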